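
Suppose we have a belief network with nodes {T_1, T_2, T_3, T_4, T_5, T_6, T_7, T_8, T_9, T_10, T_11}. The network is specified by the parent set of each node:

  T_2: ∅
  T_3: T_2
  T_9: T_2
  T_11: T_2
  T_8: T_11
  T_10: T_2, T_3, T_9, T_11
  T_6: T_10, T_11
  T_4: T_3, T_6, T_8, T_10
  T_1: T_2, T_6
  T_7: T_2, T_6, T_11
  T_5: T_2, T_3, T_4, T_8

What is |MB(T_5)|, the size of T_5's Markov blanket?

The Markov blanket of a node is its parents, its children, and the other parents of its children.
Pa(T_5) = {T_2, T_3, T_4, T_8}.
T_5's children: none.
With no children, T_5 has no spouses; the co-parent set is empty.
MB(T_5) = {T_2, T_3, T_4, T_8}, which has 4 nodes.

4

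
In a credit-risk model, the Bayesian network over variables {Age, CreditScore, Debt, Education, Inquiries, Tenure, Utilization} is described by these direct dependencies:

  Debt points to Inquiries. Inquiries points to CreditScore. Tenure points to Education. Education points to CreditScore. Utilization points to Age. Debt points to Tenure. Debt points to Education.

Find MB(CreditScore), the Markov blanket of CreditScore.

{Education, Inquiries}

Recall MB(v) = parents ∪ children ∪ spouses, where spouses are the other parents of v's children.
Parents of CreditScore: Education, Inquiries.
Children of CreditScore: none.
CreditScore has no children, so there are no co-parents.
Taking the union gives {Education, Inquiries}.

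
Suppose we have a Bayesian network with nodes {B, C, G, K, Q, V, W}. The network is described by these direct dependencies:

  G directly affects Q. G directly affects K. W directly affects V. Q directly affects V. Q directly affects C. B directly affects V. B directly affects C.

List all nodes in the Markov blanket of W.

A node's Markov blanket = Pa ∪ Ch ∪ (parents of Ch other than the node itself).
Parents of W: none.
W has child V.
Other parents of W's children:
  parents(V) \ {W} = {B, Q}.
MB(W) = {B, Q, V}.

{B, Q, V}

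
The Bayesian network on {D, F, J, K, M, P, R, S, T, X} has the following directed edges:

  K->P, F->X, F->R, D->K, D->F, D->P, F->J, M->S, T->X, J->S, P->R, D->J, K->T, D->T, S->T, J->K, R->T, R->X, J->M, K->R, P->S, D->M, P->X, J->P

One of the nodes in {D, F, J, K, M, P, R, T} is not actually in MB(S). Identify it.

F

Recall MB(v) = parents ∪ children ∪ spouses, where spouses are the other parents of v's children.
Ch(S) = {T}.
Parents of S: J, M, P.
Other parents of S's children:
  T's other parents are D, K, R.
MB(S) = {D, J, K, M, P, R, T}.
F is neither a parent, child, nor co-parent of S, so it does not belong.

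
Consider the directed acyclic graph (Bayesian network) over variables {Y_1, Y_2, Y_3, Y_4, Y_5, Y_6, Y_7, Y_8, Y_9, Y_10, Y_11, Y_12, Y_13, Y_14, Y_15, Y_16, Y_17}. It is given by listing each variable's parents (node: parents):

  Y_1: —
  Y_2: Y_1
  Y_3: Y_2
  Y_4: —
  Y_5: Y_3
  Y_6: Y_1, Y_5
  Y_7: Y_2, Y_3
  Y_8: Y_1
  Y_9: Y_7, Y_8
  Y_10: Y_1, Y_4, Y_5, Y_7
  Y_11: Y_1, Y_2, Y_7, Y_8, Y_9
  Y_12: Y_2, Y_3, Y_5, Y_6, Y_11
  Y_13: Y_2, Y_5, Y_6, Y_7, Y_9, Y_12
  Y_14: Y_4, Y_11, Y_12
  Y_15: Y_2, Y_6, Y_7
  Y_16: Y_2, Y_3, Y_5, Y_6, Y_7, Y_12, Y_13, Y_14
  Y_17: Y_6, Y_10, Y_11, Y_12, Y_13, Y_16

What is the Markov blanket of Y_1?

{Y_2, Y_4, Y_5, Y_6, Y_7, Y_8, Y_9, Y_10, Y_11}

The Markov blanket of a node is its parents, its children, and the other parents of its children.
Y_1 has no parents.
Y_1 has children Y_2, Y_6, Y_8, Y_10, Y_11.
Co-parents of Y_1 (other parents of its children):
  Y_2: —
  Y_6: Y_5
  Y_8: —
  Y_10: Y_4, Y_5, Y_7
  Y_11: Y_2, Y_7, Y_8, Y_9
Taking the union gives {Y_2, Y_4, Y_5, Y_6, Y_7, Y_8, Y_9, Y_10, Y_11}.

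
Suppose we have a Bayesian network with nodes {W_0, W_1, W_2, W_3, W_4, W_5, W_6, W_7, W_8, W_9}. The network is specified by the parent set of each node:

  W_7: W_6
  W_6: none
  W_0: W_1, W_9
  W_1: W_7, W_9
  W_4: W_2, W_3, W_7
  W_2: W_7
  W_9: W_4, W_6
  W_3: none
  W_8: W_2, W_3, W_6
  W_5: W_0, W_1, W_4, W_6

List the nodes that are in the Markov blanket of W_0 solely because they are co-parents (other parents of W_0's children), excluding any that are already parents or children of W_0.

Children of W_0: W_5.
  parents(W_5) \ {W_0} = {W_1, W_4, W_6}.
Excluding nodes already adjacent to W_0 (W_1, W_5, W_9), the co-parent-only contribution is {W_4, W_6}.

{W_4, W_6}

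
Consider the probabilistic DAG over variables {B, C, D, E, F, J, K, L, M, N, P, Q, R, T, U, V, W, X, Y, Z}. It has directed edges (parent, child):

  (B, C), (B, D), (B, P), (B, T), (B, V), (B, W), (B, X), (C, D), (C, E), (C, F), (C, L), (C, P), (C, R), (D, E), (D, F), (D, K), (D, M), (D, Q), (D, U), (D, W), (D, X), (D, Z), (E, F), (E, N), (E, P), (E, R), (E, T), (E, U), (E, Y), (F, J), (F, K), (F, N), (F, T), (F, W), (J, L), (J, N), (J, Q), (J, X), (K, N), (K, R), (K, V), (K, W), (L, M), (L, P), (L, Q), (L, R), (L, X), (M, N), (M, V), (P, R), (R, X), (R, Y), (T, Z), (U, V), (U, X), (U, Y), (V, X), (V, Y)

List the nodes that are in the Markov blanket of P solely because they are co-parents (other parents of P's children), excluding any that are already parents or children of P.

{K}

Children of P: R.
  parents(R) \ {P} = {C, E, K, L}.
Excluding nodes already adjacent to P (B, C, E, L, R), the co-parent-only contribution is {K}.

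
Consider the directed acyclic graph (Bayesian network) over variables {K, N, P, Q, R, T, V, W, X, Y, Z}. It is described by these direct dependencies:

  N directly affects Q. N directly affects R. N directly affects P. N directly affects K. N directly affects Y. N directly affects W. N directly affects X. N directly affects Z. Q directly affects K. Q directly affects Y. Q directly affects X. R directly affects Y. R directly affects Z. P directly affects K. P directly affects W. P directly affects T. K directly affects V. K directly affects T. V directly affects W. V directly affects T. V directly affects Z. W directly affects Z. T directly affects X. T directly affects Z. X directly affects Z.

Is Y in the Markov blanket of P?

No

Children of P: K, T, W.
Parents of P: N.
For each child, the remaining parents (spouses of P):
  K's other parents are N, Q.
  W also has parents N, V.
  T's other parents are K, V.
MB(P) = {K, N, Q, T, V, W}; Y is not in this set.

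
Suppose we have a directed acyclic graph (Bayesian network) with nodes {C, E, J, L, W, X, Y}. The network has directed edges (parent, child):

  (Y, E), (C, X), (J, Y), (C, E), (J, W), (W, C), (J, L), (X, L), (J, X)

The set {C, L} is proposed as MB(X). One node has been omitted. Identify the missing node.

J

Recall MB(v) = parents ∪ children ∪ spouses, where spouses are the other parents of v's children.
X's children: L.
X's parents: C, J.
Other parents of X's children:
  L also has parent J.
MB(X) = {C, J, L}.
Comparing with the claimed set, J is missing.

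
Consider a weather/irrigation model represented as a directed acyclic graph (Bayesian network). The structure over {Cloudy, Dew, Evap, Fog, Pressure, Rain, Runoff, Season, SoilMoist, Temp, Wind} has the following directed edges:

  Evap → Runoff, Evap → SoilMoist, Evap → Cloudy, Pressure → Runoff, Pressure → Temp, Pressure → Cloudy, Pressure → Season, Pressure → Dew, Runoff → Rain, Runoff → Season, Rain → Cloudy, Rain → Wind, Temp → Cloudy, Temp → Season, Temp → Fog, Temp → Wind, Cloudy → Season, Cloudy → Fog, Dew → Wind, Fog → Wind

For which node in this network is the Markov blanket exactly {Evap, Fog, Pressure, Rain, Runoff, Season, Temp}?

Cloudy

The target node must have every member of {Evap, Fog, Pressure, Rain, Runoff, Season, Temp} as a parent, child, or co-parent, and no others.
Parents of Cloudy: Evap, Pressure, Rain, Temp; children: Fog, Season; co-parents: Pressure, Runoff, Temp.
These exactly cover the given set, so the node is Cloudy.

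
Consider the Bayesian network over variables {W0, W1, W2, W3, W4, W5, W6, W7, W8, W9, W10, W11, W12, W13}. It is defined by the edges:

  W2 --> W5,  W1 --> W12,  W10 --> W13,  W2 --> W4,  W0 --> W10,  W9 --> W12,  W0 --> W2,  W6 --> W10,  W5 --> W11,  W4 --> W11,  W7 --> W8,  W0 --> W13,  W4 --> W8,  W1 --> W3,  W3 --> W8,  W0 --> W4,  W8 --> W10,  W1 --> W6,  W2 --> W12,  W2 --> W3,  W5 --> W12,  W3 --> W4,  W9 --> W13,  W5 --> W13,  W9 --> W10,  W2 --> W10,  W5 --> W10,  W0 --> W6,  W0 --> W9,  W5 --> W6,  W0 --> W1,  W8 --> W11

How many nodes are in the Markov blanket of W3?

6

A node's Markov blanket = Pa ∪ Ch ∪ (parents of Ch other than the node itself).
W3's parents: W1, W2.
Ch(W3) = {W4, W8}.
Co-parents of W3 (other parents of its children):
  W4: W0, W2
  W8: W4, W7
MB(W3) = {W0, W1, W2, W4, W7, W8}, which has 6 nodes.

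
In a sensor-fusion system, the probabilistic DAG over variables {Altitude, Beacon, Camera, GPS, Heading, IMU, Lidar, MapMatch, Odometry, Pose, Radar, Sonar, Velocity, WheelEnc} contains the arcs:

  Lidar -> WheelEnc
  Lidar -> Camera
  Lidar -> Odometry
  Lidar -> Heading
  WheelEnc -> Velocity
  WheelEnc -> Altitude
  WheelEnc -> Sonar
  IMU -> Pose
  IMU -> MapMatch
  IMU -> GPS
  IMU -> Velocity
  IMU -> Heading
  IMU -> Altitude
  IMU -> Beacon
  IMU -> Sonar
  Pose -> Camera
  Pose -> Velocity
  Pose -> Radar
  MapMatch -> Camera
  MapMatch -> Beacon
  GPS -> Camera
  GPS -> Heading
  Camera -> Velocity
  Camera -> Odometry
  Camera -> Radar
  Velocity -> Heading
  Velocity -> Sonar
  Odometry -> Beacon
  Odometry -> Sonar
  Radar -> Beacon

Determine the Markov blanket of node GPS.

{Camera, Heading, IMU, Lidar, MapMatch, Pose, Velocity}

The Markov blanket of a node is its parents, its children, and the other parents of its children.
Pa(GPS) = {IMU}.
Children of GPS: Camera, Heading.
Parents of each child, excluding GPS:
  Camera's other parents are Lidar, MapMatch, Pose.
  Heading also has parents IMU, Lidar, Velocity.
MB(GPS) = {Camera, Heading, IMU, Lidar, MapMatch, Pose, Velocity}.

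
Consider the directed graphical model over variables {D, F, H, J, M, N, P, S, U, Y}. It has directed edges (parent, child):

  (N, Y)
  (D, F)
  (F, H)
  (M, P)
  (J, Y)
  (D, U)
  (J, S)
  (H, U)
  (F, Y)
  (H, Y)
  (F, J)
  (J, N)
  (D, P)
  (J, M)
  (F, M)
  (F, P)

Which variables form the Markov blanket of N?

Recall MB(v) = parents ∪ children ∪ spouses, where spouses are the other parents of v's children.
N has child Y.
N has parent J.
For each child, the remaining parents (spouses of N):
  Y: F, H, J
MB(N) = {F, H, J, Y}.

{F, H, J, Y}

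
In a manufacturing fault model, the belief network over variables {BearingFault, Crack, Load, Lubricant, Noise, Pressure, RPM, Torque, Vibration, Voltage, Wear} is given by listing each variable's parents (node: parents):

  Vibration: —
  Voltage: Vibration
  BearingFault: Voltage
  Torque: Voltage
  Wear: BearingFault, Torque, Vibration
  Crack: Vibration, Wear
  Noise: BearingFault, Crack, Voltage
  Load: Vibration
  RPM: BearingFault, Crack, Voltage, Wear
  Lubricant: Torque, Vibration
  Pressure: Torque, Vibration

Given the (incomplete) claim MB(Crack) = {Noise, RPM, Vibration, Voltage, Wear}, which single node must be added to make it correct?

BearingFault

Crack's parents: Vibration, Wear.
Children of Crack: Noise, RPM.
For each child, the remaining parents (spouses of Crack):
  Noise: BearingFault, Voltage
  RPM: BearingFault, Voltage, Wear
MB(Crack) = {BearingFault, Noise, RPM, Vibration, Voltage, Wear}.
Comparing with the claimed set, BearingFault is missing.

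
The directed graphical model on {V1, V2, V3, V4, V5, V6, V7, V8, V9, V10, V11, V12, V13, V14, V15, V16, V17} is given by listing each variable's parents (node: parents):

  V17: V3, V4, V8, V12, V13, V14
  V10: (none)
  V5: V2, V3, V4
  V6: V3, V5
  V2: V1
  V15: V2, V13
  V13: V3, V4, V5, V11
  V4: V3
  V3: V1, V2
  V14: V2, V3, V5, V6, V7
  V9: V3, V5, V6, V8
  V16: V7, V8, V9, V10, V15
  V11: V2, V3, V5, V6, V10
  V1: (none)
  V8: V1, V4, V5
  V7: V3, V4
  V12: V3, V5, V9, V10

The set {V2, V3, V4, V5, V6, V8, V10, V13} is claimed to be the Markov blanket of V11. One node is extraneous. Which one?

Recall MB(v) = parents ∪ children ∪ spouses, where spouses are the other parents of v's children.
V11 has parents V2, V3, V5, V6, V10.
V11's children: V13.
Other parents of V11's children:
  V13: V3, V4, V5
MB(V11) = {V2, V3, V4, V5, V6, V10, V13}.
V8 is neither a parent, child, nor co-parent of V11, so it does not belong.

V8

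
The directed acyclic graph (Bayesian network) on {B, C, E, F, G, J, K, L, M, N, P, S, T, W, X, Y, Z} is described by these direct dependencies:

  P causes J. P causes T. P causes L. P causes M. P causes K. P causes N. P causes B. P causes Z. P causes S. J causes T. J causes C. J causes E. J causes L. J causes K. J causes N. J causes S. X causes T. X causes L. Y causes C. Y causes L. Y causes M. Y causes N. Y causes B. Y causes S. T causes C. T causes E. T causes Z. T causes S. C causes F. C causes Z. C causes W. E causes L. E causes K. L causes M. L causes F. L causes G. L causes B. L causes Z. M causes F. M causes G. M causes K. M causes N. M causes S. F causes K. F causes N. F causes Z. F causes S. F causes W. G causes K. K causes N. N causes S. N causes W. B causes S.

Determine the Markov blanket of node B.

Recall MB(v) = parents ∪ children ∪ spouses, where spouses are the other parents of v's children.
Ch(B) = {S}.
Pa(B) = {L, P, Y}.
Parents of each child, excluding B:
  S also has parents F, J, M, N, P, T, Y.
So the Markov blanket of B is {F, J, L, M, N, P, S, T, Y}.

{F, J, L, M, N, P, S, T, Y}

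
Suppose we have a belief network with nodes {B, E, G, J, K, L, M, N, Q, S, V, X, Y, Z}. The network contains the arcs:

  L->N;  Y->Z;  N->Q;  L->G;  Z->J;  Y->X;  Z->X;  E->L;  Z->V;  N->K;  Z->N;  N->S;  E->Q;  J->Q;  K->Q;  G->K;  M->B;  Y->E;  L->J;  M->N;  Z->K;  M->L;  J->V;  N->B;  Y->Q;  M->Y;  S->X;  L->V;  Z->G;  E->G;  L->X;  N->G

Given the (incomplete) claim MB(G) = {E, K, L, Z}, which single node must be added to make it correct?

Recall MB(v) = parents ∪ children ∪ spouses, where spouses are the other parents of v's children.
Pa(G) = {E, L, N, Z}.
G's children: K.
Parents of each child, excluding G:
  K's other parents are N, Z.
MB(G) = {E, K, L, N, Z}.
Comparing with the claimed set, N is missing.

N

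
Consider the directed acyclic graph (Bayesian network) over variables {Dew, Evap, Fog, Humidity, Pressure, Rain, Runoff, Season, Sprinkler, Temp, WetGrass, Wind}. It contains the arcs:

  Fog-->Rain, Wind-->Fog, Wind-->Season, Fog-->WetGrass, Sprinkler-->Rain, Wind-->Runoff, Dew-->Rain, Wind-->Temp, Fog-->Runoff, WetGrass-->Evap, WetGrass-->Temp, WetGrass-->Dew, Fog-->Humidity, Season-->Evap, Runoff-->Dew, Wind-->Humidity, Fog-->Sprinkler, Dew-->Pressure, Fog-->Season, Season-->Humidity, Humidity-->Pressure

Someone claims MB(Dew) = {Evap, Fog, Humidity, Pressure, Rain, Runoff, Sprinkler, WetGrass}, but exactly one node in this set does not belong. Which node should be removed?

A node's Markov blanket = Pa ∪ Ch ∪ (parents of Ch other than the node itself).
Dew's parents: Runoff, WetGrass.
Dew has children Pressure, Rain.
Other parents of Dew's children:
  Rain also has parents Fog, Sprinkler.
  Pressure also has parent Humidity.
MB(Dew) = {Fog, Humidity, Pressure, Rain, Runoff, Sprinkler, WetGrass}.
Evap is neither a parent, child, nor co-parent of Dew, so it does not belong.

Evap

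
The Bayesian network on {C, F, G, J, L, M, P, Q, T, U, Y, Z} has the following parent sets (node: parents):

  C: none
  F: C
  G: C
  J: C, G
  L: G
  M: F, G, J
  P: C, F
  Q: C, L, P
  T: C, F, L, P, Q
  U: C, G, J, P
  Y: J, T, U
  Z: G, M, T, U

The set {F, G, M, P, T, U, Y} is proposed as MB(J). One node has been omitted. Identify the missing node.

By definition, MB(J) is built from J's parents, J's children, and the co-parents of J.
J has parents C, G.
J's children: M, U, Y.
Parents of each child, excluding J:
  M's other parents are F, G.
  parents(U) \ {J} = {C, G, P}.
  Y also has parents T, U.
MB(J) = {C, F, G, M, P, T, U, Y}.
Comparing with the claimed set, C is missing.

C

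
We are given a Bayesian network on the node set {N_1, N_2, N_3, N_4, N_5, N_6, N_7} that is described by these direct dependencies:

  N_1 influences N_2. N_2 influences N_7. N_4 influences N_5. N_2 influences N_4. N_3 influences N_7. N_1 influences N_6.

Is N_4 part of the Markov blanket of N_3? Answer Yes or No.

N_3 has no parents.
Ch(N_3) = {N_7}.
Co-parents of N_3 (other parents of its children):
  parents(N_7) \ {N_3} = {N_2}.
MB(N_3) = {N_2, N_7}; N_4 is not in this set.

No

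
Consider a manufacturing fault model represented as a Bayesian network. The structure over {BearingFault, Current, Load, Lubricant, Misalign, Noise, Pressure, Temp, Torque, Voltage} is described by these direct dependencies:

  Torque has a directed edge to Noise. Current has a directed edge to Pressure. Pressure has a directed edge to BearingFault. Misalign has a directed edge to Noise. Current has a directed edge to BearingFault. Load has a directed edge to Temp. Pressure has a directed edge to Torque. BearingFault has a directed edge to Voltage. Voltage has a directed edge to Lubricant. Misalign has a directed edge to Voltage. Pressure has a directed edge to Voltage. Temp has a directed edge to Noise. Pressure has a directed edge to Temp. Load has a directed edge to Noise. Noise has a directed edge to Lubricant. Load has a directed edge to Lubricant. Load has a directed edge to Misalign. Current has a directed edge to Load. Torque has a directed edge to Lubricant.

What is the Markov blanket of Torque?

{Load, Lubricant, Misalign, Noise, Pressure, Temp, Voltage}

Recall MB(v) = parents ∪ children ∪ spouses, where spouses are the other parents of v's children.
Torque's parents: Pressure.
Ch(Torque) = {Lubricant, Noise}.
Co-parents of Torque (other parents of its children):
  Noise: Load, Misalign, Temp
  Lubricant: Load, Noise, Voltage
So the Markov blanket of Torque is {Load, Lubricant, Misalign, Noise, Pressure, Temp, Voltage}.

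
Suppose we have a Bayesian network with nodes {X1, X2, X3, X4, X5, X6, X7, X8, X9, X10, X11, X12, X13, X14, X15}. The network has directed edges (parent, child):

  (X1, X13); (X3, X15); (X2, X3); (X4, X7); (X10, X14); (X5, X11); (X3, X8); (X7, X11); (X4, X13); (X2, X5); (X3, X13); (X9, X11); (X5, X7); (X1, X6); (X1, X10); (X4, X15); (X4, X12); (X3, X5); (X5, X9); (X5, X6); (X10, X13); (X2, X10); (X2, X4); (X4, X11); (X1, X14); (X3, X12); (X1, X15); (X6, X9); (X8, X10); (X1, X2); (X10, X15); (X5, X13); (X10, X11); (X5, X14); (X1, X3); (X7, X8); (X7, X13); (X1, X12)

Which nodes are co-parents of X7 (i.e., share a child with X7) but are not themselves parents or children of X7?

Children of X7: X8, X11, X13.
  parents(X8) \ {X7} = {X3}.
  parents(X11) \ {X7} = {X4, X5, X9, X10}.
  X13's other parents are X1, X3, X4, X5, X10.
Excluding nodes already adjacent to X7 (X4, X5, X8, X11, X13), the co-parent-only contribution is {X1, X3, X9, X10}.

{X1, X3, X9, X10}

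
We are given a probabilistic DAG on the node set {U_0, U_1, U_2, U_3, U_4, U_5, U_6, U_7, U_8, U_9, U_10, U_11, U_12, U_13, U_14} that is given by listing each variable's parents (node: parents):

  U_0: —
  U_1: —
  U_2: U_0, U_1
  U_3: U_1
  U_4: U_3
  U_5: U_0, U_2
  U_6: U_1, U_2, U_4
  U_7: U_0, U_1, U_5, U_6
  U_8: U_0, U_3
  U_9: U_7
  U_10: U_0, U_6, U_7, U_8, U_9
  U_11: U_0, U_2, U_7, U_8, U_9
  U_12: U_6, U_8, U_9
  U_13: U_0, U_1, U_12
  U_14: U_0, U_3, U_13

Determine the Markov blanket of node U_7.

{U_0, U_1, U_2, U_5, U_6, U_8, U_9, U_10, U_11}

By definition, MB(U_7) is built from U_7's parents, U_7's children, and the co-parents of U_7.
U_7 has parents U_0, U_1, U_5, U_6.
U_7's children: U_9, U_10, U_11.
For each child, the remaining parents (spouses of U_7):
  U_9 has no other parent.
  U_10's other parents are U_0, U_6, U_8, U_9.
  U_11's other parents are U_0, U_2, U_8, U_9.
So the Markov blanket of U_7 is {U_0, U_1, U_2, U_5, U_6, U_8, U_9, U_10, U_11}.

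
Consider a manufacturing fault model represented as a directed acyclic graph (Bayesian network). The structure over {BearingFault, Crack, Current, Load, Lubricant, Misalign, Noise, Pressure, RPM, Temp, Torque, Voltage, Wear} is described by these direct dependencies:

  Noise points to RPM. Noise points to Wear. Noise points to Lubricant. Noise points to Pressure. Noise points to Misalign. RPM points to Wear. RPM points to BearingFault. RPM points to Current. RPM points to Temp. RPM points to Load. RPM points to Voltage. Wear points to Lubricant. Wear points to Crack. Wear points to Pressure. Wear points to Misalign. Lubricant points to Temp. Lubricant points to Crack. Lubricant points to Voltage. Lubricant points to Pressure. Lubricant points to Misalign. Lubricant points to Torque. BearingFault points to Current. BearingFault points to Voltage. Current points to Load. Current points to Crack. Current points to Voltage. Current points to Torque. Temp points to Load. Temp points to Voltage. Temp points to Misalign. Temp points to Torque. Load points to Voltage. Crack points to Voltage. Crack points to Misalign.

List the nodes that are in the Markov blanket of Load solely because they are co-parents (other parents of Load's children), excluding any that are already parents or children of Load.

{BearingFault, Crack, Lubricant}

Children of Load: Voltage.
  Voltage: BearingFault, Crack, Current, Lubricant, RPM, Temp
Excluding nodes already adjacent to Load (Current, RPM, Temp, Voltage), the co-parent-only contribution is {BearingFault, Crack, Lubricant}.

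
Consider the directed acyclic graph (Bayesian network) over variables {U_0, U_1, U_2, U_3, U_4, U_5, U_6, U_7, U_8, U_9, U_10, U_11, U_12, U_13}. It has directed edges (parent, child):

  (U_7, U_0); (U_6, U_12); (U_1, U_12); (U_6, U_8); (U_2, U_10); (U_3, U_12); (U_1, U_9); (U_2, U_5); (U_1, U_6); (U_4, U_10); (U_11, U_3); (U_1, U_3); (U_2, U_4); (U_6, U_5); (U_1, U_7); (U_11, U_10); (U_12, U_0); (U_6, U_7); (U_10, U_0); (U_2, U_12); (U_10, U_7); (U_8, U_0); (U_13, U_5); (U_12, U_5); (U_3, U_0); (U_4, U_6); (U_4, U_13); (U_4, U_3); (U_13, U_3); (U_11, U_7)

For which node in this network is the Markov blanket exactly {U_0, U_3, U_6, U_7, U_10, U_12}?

U_8

The target node must have every member of {U_0, U_3, U_6, U_7, U_10, U_12} as a parent, child, or co-parent, and no others.
Parents of U_8: U_6; children: U_0; co-parents: U_3, U_7, U_10, U_12.
These exactly cover the given set, so the node is U_8.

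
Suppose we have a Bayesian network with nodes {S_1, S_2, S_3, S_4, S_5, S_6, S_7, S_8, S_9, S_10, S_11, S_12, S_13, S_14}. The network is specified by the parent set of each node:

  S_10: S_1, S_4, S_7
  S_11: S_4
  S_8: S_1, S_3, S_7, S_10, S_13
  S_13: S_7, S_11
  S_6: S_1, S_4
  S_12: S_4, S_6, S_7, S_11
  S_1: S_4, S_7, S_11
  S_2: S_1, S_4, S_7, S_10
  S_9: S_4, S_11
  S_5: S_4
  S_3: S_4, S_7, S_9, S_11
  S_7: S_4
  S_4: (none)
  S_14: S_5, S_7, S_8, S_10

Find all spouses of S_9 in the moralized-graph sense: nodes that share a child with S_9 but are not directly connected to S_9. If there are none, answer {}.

{S_7}

Children of S_9: S_3.
  S_3's other parents are S_4, S_7, S_11.
Excluding nodes already adjacent to S_9 (S_3, S_4, S_11), the co-parent-only contribution is {S_7}.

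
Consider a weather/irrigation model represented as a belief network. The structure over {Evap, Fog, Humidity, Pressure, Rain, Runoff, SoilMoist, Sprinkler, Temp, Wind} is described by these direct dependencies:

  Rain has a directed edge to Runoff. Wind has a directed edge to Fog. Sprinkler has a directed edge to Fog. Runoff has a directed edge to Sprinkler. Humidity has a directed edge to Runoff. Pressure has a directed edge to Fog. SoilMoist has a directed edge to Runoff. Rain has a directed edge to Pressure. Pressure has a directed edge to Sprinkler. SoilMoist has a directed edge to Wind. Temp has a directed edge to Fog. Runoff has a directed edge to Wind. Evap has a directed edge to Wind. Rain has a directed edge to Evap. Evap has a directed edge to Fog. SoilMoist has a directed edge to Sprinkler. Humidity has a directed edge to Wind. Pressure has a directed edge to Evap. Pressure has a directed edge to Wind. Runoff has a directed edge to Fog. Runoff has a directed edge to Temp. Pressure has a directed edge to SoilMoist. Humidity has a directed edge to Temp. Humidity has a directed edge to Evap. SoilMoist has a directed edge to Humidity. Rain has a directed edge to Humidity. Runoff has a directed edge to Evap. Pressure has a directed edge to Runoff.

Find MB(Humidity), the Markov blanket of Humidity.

By definition, MB(Humidity) is built from Humidity's parents, Humidity's children, and the co-parents of Humidity.
Humidity's parents: Rain, SoilMoist.
Humidity's children: Evap, Runoff, Temp, Wind.
For each child, the remaining parents (spouses of Humidity):
  Runoff: Pressure, Rain, SoilMoist
  Temp: Runoff
  Evap: Pressure, Rain, Runoff
  Wind: Evap, Pressure, Runoff, SoilMoist
Union: {Rain, SoilMoist} ∪ {Evap, Runoff, Temp, Wind} ∪ {Evap, Pressure, Rain, Runoff, SoilMoist} = {Evap, Pressure, Rain, Runoff, SoilMoist, Temp, Wind}.

{Evap, Pressure, Rain, Runoff, SoilMoist, Temp, Wind}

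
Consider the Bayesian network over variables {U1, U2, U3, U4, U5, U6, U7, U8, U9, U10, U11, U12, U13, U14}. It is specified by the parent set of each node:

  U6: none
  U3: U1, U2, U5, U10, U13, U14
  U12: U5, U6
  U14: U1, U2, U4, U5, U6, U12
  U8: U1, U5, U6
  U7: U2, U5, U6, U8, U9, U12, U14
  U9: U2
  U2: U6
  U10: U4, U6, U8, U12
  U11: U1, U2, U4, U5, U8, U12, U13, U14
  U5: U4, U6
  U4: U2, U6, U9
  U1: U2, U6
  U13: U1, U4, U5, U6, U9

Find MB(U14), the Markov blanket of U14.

By definition, MB(U14) is built from U14's parents, U14's children, and the co-parents of U14.
Pa(U14) = {U1, U2, U4, U5, U6, U12}.
U14's children: U3, U7, U11.
Co-parents of U14 (other parents of its children):
  parents(U3) \ {U14} = {U1, U2, U5, U10, U13}.
  U7's other parents are U2, U5, U6, U8, U9, U12.
  U11's other parents are U1, U2, U4, U5, U8, U12, U13.
So the Markov blanket of U14 is {U1, U2, U3, U4, U5, U6, U7, U8, U9, U10, U11, U12, U13}.

{U1, U2, U3, U4, U5, U6, U7, U8, U9, U10, U11, U12, U13}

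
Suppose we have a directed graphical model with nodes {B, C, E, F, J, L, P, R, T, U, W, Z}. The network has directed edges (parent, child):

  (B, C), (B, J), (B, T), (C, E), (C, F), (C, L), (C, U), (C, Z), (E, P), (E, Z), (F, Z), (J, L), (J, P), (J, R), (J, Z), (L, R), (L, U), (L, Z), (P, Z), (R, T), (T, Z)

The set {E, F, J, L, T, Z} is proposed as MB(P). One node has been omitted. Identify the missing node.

By definition, MB(P) is built from P's parents, P's children, and the co-parents of P.
P has child Z.
P has parents E, J.
Co-parents of P (other parents of its children):
  parents(Z) \ {P} = {C, E, F, J, L, T}.
MB(P) = {C, E, F, J, L, T, Z}.
Comparing with the claimed set, C is missing.

C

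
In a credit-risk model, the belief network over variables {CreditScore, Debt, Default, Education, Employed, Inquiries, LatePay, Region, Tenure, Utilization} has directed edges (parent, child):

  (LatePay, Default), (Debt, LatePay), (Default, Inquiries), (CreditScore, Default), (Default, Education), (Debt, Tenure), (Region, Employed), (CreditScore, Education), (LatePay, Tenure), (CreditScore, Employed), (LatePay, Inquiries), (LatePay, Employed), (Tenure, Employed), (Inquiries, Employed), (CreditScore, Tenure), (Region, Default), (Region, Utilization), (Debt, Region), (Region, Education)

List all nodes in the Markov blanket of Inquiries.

{CreditScore, Default, Employed, LatePay, Region, Tenure}

A node's Markov blanket = Pa ∪ Ch ∪ (parents of Ch other than the node itself).
Pa(Inquiries) = {Default, LatePay}.
Inquiries's children: Employed.
For each child, the remaining parents (spouses of Inquiries):
  Employed's other parents are CreditScore, LatePay, Region, Tenure.
So the Markov blanket of Inquiries is {CreditScore, Default, Employed, LatePay, Region, Tenure}.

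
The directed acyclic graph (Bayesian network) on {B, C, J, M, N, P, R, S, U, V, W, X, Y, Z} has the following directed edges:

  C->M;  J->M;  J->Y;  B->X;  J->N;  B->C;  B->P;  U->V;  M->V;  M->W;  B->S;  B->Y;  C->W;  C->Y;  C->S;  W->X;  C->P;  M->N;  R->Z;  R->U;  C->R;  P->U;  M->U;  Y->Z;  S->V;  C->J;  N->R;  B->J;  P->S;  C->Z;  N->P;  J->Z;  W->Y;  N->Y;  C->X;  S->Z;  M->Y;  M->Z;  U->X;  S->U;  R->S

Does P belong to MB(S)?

P is a parent of S.
So P ∈ MB(S).

Yes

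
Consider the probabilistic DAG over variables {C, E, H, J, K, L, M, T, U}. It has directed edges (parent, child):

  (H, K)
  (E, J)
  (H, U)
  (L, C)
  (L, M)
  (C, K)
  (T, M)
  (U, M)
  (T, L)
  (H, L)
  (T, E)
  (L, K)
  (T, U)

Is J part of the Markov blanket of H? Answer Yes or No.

No

The Markov blanket of a node is its parents, its children, and the other parents of its children.
H's parents: none.
H's children: K, L, U.
Co-parents of H (other parents of its children):
  parents(U) \ {H} = {T}.
  parents(L) \ {H} = {T}.
  K also has parents C, L.
MB(H) = {C, K, L, T, U}; J is not in this set.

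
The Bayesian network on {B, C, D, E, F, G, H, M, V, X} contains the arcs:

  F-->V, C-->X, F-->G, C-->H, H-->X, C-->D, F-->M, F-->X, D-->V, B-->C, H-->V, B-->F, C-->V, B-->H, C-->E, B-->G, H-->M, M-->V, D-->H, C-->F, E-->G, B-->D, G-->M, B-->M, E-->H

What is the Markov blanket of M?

{B, C, D, F, G, H, V}

Parents of M: B, F, G, H.
M has child V.
For each child, the remaining parents (spouses of M):
  V: C, D, F, H
Taking the union gives {B, C, D, F, G, H, V}.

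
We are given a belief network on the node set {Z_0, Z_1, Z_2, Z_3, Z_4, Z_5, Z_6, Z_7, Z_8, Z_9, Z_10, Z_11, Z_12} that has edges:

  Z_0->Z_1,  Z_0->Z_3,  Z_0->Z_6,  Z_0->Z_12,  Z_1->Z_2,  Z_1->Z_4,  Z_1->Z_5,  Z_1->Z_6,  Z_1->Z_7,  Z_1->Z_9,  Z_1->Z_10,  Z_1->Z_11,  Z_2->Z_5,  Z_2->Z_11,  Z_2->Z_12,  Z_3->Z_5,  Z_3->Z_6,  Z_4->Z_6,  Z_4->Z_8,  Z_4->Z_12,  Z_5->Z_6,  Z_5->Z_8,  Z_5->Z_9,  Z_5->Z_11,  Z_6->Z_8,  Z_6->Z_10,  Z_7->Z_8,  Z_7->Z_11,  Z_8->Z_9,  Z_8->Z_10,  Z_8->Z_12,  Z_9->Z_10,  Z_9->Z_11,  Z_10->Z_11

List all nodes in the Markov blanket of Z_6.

By definition, MB(Z_6) is built from Z_6's parents, Z_6's children, and the co-parents of Z_6.
Parents of Z_6: Z_0, Z_1, Z_3, Z_4, Z_5.
Children of Z_6: Z_8, Z_10.
Other parents of Z_6's children:
  parents(Z_8) \ {Z_6} = {Z_4, Z_5, Z_7}.
  Z_10 also has parents Z_1, Z_8, Z_9.
So the Markov blanket of Z_6 is {Z_0, Z_1, Z_3, Z_4, Z_5, Z_7, Z_8, Z_9, Z_10}.

{Z_0, Z_1, Z_3, Z_4, Z_5, Z_7, Z_8, Z_9, Z_10}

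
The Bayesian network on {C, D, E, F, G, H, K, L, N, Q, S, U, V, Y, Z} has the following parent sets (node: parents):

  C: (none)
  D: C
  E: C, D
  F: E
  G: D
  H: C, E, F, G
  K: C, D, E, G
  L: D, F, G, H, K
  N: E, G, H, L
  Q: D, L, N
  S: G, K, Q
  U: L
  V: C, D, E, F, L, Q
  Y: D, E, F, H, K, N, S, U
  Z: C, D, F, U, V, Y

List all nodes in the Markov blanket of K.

{C, D, E, F, G, H, L, N, Q, S, U, Y}

K's children: L, S, Y.
Pa(K) = {C, D, E, G}.
For each child, the remaining parents (spouses of K):
  L's other parents are D, F, G, H.
  S's other parents are G, Q.
  Y's other parents are D, E, F, H, N, S, U.
Union: {C, D, E, G} ∪ {L, S, Y} ∪ {D, E, F, G, H, N, Q, S, U} = {C, D, E, F, G, H, L, N, Q, S, U, Y}.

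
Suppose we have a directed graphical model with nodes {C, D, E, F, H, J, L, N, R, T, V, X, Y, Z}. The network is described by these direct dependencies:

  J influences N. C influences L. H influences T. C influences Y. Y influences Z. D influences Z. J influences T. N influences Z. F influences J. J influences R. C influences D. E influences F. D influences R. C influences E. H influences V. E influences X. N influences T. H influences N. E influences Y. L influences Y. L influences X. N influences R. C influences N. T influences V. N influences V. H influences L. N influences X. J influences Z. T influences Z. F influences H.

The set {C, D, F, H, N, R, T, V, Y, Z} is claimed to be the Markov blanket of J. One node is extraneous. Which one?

V

Pa(J) = {F}.
J has children N, R, T, Z.
For each child, the remaining parents (spouses of J):
  N: C, H
  R: D, N
  T: H, N
  Z: D, N, T, Y
MB(J) = {C, D, F, H, N, R, T, Y, Z}.
V is neither a parent, child, nor co-parent of J, so it does not belong.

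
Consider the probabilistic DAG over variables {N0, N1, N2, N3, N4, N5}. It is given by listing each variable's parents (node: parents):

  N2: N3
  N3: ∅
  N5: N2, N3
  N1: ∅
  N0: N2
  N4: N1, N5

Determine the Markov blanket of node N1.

Parents of N1: none.
Ch(N1) = {N4}.
Other parents of N1's children:
  N4's other parent is N5.
Union: {} ∪ {N4} ∪ {N5} = {N4, N5}.

{N4, N5}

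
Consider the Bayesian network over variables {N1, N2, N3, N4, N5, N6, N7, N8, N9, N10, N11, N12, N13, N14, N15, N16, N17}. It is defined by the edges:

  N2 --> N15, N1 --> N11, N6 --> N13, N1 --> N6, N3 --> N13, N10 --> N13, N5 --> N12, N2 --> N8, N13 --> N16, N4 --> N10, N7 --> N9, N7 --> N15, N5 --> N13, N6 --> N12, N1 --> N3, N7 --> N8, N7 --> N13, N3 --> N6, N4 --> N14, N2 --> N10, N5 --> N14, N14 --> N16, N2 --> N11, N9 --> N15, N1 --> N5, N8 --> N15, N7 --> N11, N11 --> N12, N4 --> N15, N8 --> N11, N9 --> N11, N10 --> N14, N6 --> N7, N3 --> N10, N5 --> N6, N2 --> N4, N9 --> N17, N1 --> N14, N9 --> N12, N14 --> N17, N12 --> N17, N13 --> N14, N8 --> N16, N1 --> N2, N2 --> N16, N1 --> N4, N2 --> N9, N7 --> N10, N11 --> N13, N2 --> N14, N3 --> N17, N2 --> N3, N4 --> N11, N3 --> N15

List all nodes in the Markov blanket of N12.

Recall MB(v) = parents ∪ children ∪ spouses, where spouses are the other parents of v's children.
N12's parents: N5, N6, N9, N11.
N12 has child N17.
For each child, the remaining parents (spouses of N12):
  parents(N17) \ {N12} = {N3, N9, N14}.
Taking the union gives {N3, N5, N6, N9, N11, N14, N17}.

{N3, N5, N6, N9, N11, N14, N17}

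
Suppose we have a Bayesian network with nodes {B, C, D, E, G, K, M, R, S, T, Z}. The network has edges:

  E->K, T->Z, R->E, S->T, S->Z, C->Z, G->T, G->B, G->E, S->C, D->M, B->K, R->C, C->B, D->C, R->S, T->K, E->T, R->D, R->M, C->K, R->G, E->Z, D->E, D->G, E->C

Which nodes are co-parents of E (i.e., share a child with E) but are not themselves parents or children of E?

Children of E: C, K, T, Z.
  C: D, R, S
  T: G, S
  K: B, C, T
  Z: C, S, T
Excluding nodes already adjacent to E (C, D, G, K, R, T, Z), the co-parent-only contribution is {B, S}.

{B, S}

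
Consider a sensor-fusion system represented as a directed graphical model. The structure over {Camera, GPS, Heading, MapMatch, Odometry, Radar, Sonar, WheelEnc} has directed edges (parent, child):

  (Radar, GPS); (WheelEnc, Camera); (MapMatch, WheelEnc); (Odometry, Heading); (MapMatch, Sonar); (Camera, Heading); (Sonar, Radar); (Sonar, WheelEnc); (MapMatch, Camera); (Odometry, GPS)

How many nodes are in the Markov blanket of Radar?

By definition, MB(Radar) is built from Radar's parents, Radar's children, and the co-parents of Radar.
Pa(Radar) = {Sonar}.
Radar has child GPS.
Parents of each child, excluding Radar:
  GPS also has parent Odometry.
MB(Radar) = {GPS, Odometry, Sonar}, which has 3 nodes.

3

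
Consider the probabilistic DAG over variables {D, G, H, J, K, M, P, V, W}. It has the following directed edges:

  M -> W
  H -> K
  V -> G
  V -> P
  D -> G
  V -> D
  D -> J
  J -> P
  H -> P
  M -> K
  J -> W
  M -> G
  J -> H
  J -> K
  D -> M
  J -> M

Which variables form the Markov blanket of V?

Pa(V) = {}.
V has children D, G, P.
Co-parents of V (other parents of its children):
  D has no other parent.
  G's other parents are D, M.
  P also has parents H, J.
MB(V) = {D, G, H, J, M, P}.

{D, G, H, J, M, P}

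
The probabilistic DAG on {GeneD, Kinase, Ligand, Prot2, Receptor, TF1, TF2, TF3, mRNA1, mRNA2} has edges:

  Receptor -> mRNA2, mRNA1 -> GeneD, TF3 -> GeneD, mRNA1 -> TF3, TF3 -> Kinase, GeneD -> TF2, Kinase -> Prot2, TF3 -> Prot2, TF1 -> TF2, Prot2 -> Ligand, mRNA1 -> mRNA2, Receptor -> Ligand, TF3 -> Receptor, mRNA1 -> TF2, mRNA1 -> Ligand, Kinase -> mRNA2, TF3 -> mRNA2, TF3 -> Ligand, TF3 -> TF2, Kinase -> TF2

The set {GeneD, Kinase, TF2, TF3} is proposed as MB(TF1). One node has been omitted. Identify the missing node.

TF1 has child TF2.
Parents of TF1: none.
Co-parents of TF1 (other parents of its children):
  parents(TF2) \ {TF1} = {GeneD, Kinase, TF3, mRNA1}.
MB(TF1) = {GeneD, Kinase, TF2, TF3, mRNA1}.
Comparing with the claimed set, mRNA1 is missing.

mRNA1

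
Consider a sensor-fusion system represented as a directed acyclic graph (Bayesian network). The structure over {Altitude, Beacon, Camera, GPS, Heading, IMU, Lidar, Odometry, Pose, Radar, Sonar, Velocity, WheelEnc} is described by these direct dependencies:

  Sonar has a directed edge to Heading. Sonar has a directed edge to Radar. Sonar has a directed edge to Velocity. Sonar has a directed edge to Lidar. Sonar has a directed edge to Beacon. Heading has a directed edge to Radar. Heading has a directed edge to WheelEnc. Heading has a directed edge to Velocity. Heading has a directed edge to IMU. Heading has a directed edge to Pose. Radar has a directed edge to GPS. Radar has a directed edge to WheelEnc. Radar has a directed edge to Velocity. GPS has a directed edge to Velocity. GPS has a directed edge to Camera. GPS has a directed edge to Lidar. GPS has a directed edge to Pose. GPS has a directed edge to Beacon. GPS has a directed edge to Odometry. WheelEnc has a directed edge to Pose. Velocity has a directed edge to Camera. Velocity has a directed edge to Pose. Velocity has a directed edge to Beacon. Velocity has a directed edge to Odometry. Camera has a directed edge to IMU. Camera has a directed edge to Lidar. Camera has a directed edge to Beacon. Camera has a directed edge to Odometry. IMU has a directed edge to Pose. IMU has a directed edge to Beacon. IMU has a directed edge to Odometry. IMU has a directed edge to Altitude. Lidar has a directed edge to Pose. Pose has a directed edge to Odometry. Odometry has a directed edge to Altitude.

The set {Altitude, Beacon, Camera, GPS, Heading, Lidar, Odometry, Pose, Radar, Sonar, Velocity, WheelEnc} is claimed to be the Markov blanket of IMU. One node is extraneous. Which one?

Parents of IMU: Camera, Heading.
Ch(IMU) = {Altitude, Beacon, Odometry, Pose}.
Other parents of IMU's children:
  Pose's other parents are GPS, Heading, Lidar, Velocity, WheelEnc.
  Beacon also has parents Camera, GPS, Sonar, Velocity.
  Odometry's other parents are Camera, GPS, Pose, Velocity.
  Altitude also has parent Odometry.
MB(IMU) = {Altitude, Beacon, Camera, GPS, Heading, Lidar, Odometry, Pose, Sonar, Velocity, WheelEnc}.
Radar is neither a parent, child, nor co-parent of IMU, so it does not belong.

Radar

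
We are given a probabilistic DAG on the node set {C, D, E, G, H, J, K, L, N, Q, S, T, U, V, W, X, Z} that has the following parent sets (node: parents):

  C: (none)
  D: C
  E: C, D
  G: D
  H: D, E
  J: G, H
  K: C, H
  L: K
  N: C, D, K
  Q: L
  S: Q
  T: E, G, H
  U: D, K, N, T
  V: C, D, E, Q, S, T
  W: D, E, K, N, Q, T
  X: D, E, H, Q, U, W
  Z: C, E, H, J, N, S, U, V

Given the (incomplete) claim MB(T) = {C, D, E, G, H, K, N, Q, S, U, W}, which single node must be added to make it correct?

The Markov blanket of a node is its parents, its children, and the other parents of its children.
T has children U, V, W.
T has parents E, G, H.
For each child, the remaining parents (spouses of T):
  U's other parents are D, K, N.
  parents(V) \ {T} = {C, D, E, Q, S}.
  W also has parents D, E, K, N, Q.
MB(T) = {C, D, E, G, H, K, N, Q, S, U, V, W}.
Comparing with the claimed set, V is missing.

V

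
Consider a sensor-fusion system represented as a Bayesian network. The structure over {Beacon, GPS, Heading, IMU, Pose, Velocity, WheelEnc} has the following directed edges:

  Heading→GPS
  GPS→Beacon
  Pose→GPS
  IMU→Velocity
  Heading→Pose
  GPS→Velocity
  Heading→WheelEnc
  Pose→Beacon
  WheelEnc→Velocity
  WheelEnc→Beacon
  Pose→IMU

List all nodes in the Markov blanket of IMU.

IMU has parent Pose.
IMU has child Velocity.
Other parents of IMU's children:
  parents(Velocity) \ {IMU} = {GPS, WheelEnc}.
Taking the union gives {GPS, Pose, Velocity, WheelEnc}.

{GPS, Pose, Velocity, WheelEnc}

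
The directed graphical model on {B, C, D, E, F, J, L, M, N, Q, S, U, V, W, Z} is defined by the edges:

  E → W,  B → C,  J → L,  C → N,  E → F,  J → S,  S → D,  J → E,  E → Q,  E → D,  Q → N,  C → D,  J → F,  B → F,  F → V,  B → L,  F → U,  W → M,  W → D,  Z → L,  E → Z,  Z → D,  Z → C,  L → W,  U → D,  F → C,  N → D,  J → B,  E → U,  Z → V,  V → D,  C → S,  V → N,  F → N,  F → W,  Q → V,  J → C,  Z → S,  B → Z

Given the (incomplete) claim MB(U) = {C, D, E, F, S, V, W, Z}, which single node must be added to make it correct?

U's parents: E, F.
Ch(U) = {D}.
Co-parents of U (other parents of its children):
  D's other parents are C, E, N, S, V, W, Z.
MB(U) = {C, D, E, F, N, S, V, W, Z}.
Comparing with the claimed set, N is missing.

N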